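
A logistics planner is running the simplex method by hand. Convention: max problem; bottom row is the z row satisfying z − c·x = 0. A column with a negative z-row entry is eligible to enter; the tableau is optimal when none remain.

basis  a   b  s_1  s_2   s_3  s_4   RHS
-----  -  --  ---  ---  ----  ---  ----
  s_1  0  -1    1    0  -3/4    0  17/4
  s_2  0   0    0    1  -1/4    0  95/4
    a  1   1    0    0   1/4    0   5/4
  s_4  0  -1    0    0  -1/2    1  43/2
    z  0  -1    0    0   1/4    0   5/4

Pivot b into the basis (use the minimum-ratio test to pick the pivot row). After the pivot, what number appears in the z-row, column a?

Ratio test on column b — row 1: entry -1 ≤ 0; row 2: entry 0 ≤ 0; row 3: (5/4)/1 = 5/4; row 4: entry -1 ≤ 0. Minimum is 5/4 at row 3 (a leaves); pivot element 1.
Divide row 3 by 1; eliminate column b from the other rows.
z-row update in column a: 0 − (-1)·1 = 1.

1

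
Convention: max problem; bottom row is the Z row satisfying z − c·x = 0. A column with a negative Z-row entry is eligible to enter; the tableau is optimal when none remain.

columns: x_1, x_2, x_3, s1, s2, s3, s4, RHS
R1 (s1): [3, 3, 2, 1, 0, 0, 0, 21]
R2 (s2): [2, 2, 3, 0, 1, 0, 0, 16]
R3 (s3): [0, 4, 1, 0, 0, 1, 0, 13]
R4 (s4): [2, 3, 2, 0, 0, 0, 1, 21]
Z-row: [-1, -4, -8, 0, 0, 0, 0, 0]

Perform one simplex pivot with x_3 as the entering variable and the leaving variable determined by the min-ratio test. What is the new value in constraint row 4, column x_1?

Ratio test on column x_3 — row 1: 21/2 = 21/2; row 2: 16/3 = 16/3; row 3: 13/1 = 13; row 4: 21/2 = 21/2. Minimum is 16/3 at row 2 (s2 leaves); pivot element 3.
Divide row 2 by 3; eliminate column x_3 from the other rows.
Row 4 update in column x_1: 2 − 2·(2/3) = 2/3.

2/3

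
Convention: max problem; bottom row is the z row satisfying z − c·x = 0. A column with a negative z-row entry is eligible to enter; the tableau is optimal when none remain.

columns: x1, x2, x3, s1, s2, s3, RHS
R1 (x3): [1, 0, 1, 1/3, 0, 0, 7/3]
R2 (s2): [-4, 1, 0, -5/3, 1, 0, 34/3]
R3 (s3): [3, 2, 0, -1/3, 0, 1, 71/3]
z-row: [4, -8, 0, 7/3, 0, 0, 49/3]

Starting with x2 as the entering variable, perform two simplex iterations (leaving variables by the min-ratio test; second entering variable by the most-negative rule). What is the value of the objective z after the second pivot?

1205/11

Ratio test on column x2 — row 1: entry 0 ≤ 0; row 2: (34/3)/1 = 34/3; row 3: (71/3)/2 = 71/6. Minimum is 34/3 at row 2 (s2 leaves); pivot element 1.
Pivot on row 2; the z-row RHS becomes 49/3 − (-8)·(34/3) = 107.
Next entering variable (most negative z-row entry -28): x1.
Ratio test on column x1 — row 1: (7/3)/1 = 7/3; row 2: entry -4 ≤ 0; row 3: 1/11 = 1/11. Minimum is 1/11 at row 3 (s3 leaves); pivot element 11.
After the second pivot the z-row RHS is 107 − (-28)·(1/11) = 1205/11.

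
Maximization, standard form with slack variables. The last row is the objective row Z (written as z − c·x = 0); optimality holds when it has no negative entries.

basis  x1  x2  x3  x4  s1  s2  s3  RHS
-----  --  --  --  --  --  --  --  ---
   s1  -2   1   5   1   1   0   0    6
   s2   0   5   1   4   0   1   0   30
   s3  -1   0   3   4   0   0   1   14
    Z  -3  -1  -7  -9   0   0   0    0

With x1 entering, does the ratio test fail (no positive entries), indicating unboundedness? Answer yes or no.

yes

Every constraint-row entry in column x1 is ≤ 0, so increasing x1 is unbounded.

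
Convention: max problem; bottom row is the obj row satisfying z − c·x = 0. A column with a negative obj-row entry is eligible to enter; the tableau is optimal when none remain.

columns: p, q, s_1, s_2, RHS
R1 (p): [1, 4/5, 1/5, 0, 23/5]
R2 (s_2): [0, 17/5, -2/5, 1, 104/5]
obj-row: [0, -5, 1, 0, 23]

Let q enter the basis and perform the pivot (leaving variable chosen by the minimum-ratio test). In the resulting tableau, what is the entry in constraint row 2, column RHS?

5/4

Ratio test on column q — row 1: (23/5)/(4/5) = 23/4; row 2: (104/5)/(17/5) = 104/17. Minimum is 23/4 at row 1 (p leaves); pivot element 4/5.
Divide row 1 by 4/5; eliminate column q from the other rows.
Row 2 update in column RHS: 104/5 − (17/5)·(23/4) = 5/4.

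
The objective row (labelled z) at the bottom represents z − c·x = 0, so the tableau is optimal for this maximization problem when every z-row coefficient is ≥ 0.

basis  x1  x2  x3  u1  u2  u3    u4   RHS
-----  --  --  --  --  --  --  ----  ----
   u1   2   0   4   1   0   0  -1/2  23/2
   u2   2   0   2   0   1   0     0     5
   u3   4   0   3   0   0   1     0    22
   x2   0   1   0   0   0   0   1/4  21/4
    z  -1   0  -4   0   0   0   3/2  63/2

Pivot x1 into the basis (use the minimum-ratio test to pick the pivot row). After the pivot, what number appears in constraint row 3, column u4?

Ratio test on column x1 — row 1: (23/2)/2 = 23/4; row 2: 5/2 = 5/2; row 3: 22/4 = 11/2; row 4: entry 0 ≤ 0. Minimum is 5/2 at row 2 (u2 leaves); pivot element 2.
Divide row 2 by 2; eliminate column x1 from the other rows.
Row 3 update in column u4: 0 − 4·0 = 0.

0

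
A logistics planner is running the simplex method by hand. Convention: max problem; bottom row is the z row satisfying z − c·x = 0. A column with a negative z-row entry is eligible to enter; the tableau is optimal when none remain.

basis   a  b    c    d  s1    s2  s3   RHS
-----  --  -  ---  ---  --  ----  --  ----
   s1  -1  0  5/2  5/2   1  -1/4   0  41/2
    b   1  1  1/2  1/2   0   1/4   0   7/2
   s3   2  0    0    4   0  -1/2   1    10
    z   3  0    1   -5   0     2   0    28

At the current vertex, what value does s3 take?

s3 is basic (row 3); its value is the RHS of that row, 10.

10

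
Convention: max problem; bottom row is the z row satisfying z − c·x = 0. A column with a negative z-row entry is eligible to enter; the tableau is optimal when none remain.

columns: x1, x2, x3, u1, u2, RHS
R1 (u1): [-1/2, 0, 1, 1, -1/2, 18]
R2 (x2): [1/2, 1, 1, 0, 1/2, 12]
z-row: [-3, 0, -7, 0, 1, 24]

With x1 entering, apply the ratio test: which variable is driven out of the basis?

x2

Column x1 entries and ratios — u1: -1/2 ≤ 0, skip; x2: 12/(1/2) = 24.
Smallest ratio is 24 in the row of x2, so x2 leaves.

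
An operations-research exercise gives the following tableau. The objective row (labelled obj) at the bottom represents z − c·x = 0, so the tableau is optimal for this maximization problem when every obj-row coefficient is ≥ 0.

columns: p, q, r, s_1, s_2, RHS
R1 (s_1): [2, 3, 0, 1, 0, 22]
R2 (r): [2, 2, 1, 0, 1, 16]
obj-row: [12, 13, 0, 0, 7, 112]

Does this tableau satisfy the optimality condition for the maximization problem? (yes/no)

Every obj-row coefficient is ≥ 0, so the tableau is optimal.

yes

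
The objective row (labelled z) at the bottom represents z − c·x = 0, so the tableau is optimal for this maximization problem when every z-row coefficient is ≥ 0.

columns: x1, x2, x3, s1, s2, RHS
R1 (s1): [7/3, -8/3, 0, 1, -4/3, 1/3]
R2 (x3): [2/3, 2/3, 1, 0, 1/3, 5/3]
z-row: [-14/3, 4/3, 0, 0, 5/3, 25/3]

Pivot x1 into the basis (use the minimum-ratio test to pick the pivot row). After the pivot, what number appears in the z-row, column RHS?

9

Ratio test on column x1 — row 1: (1/3)/(7/3) = 1/7; row 2: (5/3)/(2/3) = 5/2. Minimum is 1/7 at row 1 (s1 leaves); pivot element 7/3.
Divide row 1 by 7/3; eliminate column x1 from the other rows.
z-row update in column RHS: 25/3 − (-14/3)·(1/7) = 9.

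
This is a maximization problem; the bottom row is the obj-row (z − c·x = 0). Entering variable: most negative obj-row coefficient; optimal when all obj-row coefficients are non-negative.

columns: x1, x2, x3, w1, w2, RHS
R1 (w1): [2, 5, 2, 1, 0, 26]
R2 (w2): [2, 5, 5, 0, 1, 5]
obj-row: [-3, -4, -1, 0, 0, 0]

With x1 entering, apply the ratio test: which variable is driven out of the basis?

w2

Column x1 entries and ratios — w1: 26/2 = 13; w2: 5/2 = 5/2.
Smallest ratio is 5/2 in the row of w2, so w2 leaves.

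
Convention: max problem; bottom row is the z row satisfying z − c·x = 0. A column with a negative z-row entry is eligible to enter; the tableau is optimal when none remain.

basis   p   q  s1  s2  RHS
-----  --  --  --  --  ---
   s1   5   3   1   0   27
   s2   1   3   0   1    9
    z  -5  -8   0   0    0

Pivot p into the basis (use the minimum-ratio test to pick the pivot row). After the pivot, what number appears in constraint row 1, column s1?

Ratio test on column p — row 1: 27/5 = 27/5; row 2: 9/1 = 9. Minimum is 27/5 at row 1 (s1 leaves); pivot element 5.
Divide row 1 by 5; eliminate column p from the other rows.
In the new row 1, the s1 entry is the old entry divided by the pivot: 1/5 = 1/5.

1/5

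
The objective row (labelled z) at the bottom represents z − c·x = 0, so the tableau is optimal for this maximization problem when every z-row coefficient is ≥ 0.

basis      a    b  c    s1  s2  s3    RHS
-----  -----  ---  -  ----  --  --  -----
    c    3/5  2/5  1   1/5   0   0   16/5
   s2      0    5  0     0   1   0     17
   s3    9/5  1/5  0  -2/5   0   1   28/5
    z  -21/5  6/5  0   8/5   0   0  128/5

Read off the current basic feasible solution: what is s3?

s3 is basic (row 3); its value is the RHS of that row, 28/5.

28/5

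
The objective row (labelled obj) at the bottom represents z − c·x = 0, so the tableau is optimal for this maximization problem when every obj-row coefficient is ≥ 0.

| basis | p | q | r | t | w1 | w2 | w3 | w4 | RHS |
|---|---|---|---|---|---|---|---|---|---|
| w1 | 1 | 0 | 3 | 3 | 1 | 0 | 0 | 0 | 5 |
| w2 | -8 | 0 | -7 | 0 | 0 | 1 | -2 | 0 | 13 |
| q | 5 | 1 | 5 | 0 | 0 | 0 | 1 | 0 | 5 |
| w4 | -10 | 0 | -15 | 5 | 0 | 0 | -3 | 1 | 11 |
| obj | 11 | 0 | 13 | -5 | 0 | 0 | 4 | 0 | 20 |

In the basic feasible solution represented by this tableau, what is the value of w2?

13

w2 is basic (row 2); its value is the RHS of that row, 13.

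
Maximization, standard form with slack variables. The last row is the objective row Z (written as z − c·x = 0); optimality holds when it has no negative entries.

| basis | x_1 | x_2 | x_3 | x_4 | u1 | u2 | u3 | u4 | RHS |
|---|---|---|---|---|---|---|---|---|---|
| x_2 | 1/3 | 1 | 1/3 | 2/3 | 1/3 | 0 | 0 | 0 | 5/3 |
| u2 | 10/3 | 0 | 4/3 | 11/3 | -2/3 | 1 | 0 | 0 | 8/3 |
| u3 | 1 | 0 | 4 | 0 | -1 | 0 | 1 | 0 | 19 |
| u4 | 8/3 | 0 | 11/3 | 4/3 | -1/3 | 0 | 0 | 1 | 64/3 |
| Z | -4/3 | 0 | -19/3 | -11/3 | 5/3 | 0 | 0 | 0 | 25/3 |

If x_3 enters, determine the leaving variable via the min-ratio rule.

Column x_3 entries and ratios — x_2: (5/3)/(1/3) = 5; u2: (8/3)/(4/3) = 2; u3: 19/4 = 19/4; u4: (64/3)/(11/3) = 64/11.
Smallest ratio is 2 in the row of u2, so u2 leaves.

u2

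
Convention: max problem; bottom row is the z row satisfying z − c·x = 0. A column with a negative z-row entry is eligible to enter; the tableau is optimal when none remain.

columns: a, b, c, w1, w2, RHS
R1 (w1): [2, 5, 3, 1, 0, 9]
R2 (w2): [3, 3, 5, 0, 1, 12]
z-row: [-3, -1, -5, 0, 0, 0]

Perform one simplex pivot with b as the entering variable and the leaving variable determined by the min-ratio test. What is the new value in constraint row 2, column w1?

-3/5

Ratio test on column b — row 1: 9/5 = 9/5; row 2: 12/3 = 4. Minimum is 9/5 at row 1 (w1 leaves); pivot element 5.
Divide row 1 by 5; eliminate column b from the other rows.
Row 2 update in column w1: 0 − 3·(1/5) = -3/5.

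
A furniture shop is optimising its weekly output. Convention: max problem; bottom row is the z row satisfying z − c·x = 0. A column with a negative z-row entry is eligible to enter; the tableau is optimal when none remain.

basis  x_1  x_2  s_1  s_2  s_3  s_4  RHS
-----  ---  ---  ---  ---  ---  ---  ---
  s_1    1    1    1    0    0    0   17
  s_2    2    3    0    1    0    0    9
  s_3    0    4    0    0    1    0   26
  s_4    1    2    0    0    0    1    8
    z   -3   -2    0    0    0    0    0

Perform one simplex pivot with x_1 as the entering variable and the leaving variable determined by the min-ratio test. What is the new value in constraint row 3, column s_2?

Ratio test on column x_1 — row 1: 17/1 = 17; row 2: 9/2 = 9/2; row 3: entry 0 ≤ 0; row 4: 8/1 = 8. Minimum is 9/2 at row 2 (s_2 leaves); pivot element 2.
Divide row 2 by 2; eliminate column x_1 from the other rows.
Row 3 update in column s_2: 0 − 0·(1/2) = 0.

0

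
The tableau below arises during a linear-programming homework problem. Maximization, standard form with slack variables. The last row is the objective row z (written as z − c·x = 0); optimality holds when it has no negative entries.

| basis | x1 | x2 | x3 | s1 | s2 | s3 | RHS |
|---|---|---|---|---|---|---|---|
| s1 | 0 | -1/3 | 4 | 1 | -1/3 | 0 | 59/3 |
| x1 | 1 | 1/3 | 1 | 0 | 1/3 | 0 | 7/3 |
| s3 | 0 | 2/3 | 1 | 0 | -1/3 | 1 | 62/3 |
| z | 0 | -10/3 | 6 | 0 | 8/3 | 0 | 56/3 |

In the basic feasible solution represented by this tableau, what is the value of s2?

0

s2 is not in the basis, so in the current basic feasible solution s2 = 0.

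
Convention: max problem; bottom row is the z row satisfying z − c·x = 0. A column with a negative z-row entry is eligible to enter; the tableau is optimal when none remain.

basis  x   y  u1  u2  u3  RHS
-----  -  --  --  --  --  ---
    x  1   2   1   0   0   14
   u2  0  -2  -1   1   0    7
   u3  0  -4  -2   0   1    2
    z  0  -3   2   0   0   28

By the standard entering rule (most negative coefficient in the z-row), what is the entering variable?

y

Negative z-row entries: y: -3.
The most negative is -3 in column y, so y enters.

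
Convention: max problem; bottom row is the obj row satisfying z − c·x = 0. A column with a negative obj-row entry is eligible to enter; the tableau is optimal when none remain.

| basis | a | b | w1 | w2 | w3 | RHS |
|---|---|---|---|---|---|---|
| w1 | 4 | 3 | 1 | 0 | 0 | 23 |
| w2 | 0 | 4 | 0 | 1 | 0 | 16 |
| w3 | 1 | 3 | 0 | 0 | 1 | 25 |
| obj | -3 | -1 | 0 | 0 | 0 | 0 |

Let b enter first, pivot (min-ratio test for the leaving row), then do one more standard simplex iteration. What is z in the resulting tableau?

Ratio test on column b — row 1: 23/3 = 23/3; row 2: 16/4 = 4; row 3: 25/3 = 25/3. Minimum is 4 at row 2 (w2 leaves); pivot element 4.
Pivot on row 2; the obj-row RHS becomes 0 − (-1)·4 = 4.
Next entering variable (most negative obj-row entry -3): a.
Ratio test on column a — row 1: 11/4 = 11/4; row 2: entry 0 ≤ 0; row 3: 13/1 = 13. Minimum is 11/4 at row 1 (w1 leaves); pivot element 4.
After the second pivot the obj-row RHS is 4 − (-3)·(11/4) = 49/4.

49/4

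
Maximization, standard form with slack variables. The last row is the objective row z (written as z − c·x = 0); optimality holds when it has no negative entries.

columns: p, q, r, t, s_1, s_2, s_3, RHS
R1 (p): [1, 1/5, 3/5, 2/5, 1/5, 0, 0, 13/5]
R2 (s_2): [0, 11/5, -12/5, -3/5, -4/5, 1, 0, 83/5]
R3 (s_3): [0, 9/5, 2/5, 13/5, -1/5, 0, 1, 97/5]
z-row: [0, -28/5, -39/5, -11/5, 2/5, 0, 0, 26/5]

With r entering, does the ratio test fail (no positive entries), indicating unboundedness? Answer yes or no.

Column r has positive entries in row(s) 1, 3, so the ratio test bounds it — not unbounded.

no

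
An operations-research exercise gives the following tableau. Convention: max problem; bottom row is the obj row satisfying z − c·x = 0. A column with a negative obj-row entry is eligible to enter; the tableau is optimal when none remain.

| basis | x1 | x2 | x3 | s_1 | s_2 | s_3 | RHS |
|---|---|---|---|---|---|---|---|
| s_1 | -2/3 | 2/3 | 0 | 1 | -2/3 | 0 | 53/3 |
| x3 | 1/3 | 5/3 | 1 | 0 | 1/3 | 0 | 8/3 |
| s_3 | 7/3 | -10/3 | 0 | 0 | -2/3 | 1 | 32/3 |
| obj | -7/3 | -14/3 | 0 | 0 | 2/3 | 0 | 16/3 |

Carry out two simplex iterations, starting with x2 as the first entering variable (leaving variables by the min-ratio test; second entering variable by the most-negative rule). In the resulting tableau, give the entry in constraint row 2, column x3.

Ratio test on column x2 — row 1: (53/3)/(2/3) = 53/2; row 2: (8/3)/(5/3) = 8/5; row 3: entry -10/3 ≤ 0. Minimum is 8/5 at row 2 (x3 leaves); pivot element 5/3.
Divide row 2 by 5/3; eliminate column x2 from the other rows.
Second iteration: most negative obj-row entry is -7/5 in column x1, so x1 enters.
Ratio test on column x1 — row 1: entry -4/5 ≤ 0; row 2: (8/5)/(1/5) = 8; row 3: 16/3 = 16/3. Minimum is 16/3 at row 3 (s_3 leaves); pivot element 3.
Divide row 3 by 3; eliminate column x1 from the other rows.
After both pivots, the entry at constraint row 2, column x3 is 7/15.

7/15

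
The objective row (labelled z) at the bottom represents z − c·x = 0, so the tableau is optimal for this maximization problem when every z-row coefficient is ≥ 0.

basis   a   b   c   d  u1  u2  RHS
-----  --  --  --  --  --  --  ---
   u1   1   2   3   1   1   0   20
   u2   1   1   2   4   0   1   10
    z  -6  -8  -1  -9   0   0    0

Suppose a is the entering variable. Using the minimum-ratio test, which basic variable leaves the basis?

u2

Column a entries and ratios — u1: 20/1 = 20; u2: 10/1 = 10.
Smallest ratio is 10 in the row of u2, so u2 leaves.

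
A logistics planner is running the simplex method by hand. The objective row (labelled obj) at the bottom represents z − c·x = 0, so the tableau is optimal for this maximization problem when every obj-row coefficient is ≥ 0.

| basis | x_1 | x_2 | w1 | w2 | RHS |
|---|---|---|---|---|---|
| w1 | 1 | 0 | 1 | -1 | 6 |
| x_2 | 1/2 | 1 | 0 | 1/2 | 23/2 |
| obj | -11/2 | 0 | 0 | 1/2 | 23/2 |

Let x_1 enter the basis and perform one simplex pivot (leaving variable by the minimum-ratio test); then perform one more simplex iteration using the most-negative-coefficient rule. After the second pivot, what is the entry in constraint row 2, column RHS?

Ratio test on column x_1 — row 1: 6/1 = 6; row 2: (23/2)/(1/2) = 23. Minimum is 6 at row 1 (w1 leaves); pivot element 1.
Divide row 1 by 1; eliminate column x_1 from the other rows.
Second iteration: most negative obj-row entry is -5 in column w2, so w2 enters.
Ratio test on column w2 — row 1: entry -1 ≤ 0; row 2: (17/2)/1 = 17/2. Minimum is 17/2 at row 2 (x_2 leaves); pivot element 1.
Divide row 2 by 1; eliminate column w2 from the other rows.
After both pivots, the entry at constraint row 2, column RHS is 17/2.

17/2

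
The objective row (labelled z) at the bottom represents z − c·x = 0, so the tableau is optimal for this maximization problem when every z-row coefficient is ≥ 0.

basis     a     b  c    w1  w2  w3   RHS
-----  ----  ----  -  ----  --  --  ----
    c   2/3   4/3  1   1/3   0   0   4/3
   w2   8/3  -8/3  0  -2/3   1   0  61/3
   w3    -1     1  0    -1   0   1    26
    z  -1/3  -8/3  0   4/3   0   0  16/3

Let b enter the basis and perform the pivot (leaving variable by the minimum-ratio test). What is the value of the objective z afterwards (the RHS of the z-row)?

Ratio test on column b — row 1: (4/3)/(4/3) = 1; row 2: entry -8/3 ≤ 0; row 3: 26/1 = 26. Minimum is 1 at row 1 (c leaves); pivot element 4/3.
Pivot on row 1; the z-row RHS becomes 16/3 − (-8/3)·1 = 8.

8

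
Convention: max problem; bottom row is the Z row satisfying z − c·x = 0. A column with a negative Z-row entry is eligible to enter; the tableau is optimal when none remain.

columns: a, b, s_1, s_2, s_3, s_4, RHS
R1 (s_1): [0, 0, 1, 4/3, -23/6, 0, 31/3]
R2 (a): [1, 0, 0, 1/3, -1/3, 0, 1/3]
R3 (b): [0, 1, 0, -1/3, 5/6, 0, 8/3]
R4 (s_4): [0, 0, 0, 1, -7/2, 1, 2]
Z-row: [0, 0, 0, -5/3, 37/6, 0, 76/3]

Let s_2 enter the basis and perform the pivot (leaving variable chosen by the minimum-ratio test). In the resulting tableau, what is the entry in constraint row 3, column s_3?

1/2

Ratio test on column s_2 — row 1: (31/3)/(4/3) = 31/4; row 2: (1/3)/(1/3) = 1; row 3: entry -1/3 ≤ 0; row 4: 2/1 = 2. Minimum is 1 at row 2 (a leaves); pivot element 1/3.
Divide row 2 by 1/3; eliminate column s_2 from the other rows.
Row 3 update in column s_3: 5/6 − (-1/3)·(-1) = 1/2.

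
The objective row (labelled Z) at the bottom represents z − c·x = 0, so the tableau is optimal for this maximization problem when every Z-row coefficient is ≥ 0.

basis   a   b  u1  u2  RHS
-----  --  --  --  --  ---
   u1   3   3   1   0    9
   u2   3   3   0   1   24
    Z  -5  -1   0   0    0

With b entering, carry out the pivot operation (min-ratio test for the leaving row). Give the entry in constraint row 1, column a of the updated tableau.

1

Ratio test on column b — row 1: 9/3 = 3; row 2: 24/3 = 8. Minimum is 3 at row 1 (u1 leaves); pivot element 3.
Divide row 1 by 3; eliminate column b from the other rows.
In the new row 1, the a entry is the old entry divided by the pivot: 3/3 = 1.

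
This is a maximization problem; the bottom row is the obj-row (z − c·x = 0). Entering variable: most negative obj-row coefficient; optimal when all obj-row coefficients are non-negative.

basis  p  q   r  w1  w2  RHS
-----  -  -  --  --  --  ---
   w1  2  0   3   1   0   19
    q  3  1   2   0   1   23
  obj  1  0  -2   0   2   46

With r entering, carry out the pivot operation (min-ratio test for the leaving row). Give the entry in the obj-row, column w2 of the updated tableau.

2

Ratio test on column r — row 1: 19/3 = 19/3; row 2: 23/2 = 23/2. Minimum is 19/3 at row 1 (w1 leaves); pivot element 3.
Divide row 1 by 3; eliminate column r from the other rows.
obj-row update in column w2: 2 − (-2)·0 = 2.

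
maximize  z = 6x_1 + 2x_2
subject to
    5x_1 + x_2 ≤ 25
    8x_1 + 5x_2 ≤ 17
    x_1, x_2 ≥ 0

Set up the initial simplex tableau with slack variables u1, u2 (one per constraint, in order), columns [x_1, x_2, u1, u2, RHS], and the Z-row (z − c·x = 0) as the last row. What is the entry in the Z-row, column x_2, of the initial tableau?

The Z-row carries the negated objective coefficients: the x_2 entry is -2.

-2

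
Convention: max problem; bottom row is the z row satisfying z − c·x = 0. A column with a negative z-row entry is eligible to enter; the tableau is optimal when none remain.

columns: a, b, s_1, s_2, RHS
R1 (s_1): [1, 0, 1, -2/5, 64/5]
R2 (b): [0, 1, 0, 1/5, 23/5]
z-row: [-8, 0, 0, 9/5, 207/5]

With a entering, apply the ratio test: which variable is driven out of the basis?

Column a entries and ratios — s_1: (64/5)/1 = 64/5; b: 0 ≤ 0, skip.
Smallest ratio is 64/5 in the row of s_1, so s_1 leaves.

s_1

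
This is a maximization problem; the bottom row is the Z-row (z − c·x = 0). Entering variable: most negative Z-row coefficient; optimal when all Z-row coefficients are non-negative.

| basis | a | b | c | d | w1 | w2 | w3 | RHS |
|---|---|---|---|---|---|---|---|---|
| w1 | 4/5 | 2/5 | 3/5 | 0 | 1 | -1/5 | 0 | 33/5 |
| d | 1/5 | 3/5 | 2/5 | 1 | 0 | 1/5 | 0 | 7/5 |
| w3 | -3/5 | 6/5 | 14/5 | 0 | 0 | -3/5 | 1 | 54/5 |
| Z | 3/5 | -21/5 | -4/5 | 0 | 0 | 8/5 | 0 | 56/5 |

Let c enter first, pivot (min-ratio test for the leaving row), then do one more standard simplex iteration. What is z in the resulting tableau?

21

Ratio test on column c — row 1: (33/5)/(3/5) = 11; row 2: (7/5)/(2/5) = 7/2; row 3: (54/5)/(14/5) = 27/7. Minimum is 7/2 at row 2 (d leaves); pivot element 2/5.
Pivot on row 2; the Z-row RHS becomes 56/5 − (-4/5)·(7/2) = 14.
Next entering variable (most negative Z-row entry -3): b.
Ratio test on column b — row 1: entry -1/2 ≤ 0; row 2: (7/2)/(3/2) = 7/3; row 3: entry -3 ≤ 0. Minimum is 7/3 at row 2 (c leaves); pivot element 3/2.
After the second pivot the Z-row RHS is 14 − (-3)·(7/3) = 21.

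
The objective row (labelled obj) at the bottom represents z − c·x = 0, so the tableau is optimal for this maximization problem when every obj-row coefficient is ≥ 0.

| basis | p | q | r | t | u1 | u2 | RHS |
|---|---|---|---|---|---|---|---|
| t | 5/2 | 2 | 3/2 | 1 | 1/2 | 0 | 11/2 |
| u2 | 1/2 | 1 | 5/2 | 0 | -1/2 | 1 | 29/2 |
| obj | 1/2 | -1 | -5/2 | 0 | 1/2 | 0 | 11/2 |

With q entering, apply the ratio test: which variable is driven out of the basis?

Column q entries and ratios — t: (11/2)/2 = 11/4; u2: (29/2)/1 = 29/2.
Smallest ratio is 11/4 in the row of t, so t leaves.

t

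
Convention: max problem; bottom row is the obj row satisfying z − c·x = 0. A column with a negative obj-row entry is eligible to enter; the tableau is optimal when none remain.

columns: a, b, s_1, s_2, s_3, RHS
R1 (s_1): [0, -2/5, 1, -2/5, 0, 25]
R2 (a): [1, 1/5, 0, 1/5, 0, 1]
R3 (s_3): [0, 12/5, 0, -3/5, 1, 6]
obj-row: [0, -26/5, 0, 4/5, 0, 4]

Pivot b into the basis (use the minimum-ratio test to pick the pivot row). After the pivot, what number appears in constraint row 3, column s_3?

Ratio test on column b — row 1: entry -2/5 ≤ 0; row 2: 1/(1/5) = 5; row 3: 6/(12/5) = 5/2. Minimum is 5/2 at row 3 (s_3 leaves); pivot element 12/5.
Divide row 3 by 12/5; eliminate column b from the other rows.
In the new row 3, the s_3 entry is the old entry divided by the pivot: 1/(12/5) = 5/12.

5/12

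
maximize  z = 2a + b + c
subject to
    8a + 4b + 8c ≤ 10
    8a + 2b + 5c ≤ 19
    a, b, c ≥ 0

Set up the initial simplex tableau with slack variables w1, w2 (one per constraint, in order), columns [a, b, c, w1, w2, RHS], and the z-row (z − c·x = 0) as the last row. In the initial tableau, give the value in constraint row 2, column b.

2

Constraint 2 has coefficient 2 on b.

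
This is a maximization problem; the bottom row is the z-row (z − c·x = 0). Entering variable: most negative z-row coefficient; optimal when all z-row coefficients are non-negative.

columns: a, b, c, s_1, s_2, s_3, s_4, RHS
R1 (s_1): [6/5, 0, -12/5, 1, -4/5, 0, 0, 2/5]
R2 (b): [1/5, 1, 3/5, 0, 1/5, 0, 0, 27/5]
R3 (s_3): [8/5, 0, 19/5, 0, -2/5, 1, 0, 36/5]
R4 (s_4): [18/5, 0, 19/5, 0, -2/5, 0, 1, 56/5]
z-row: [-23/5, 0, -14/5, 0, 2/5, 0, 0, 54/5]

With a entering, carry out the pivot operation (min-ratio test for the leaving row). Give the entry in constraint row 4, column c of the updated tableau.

Ratio test on column a — row 1: (2/5)/(6/5) = 1/3; row 2: (27/5)/(1/5) = 27; row 3: (36/5)/(8/5) = 9/2; row 4: (56/5)/(18/5) = 28/9. Minimum is 1/3 at row 1 (s_1 leaves); pivot element 6/5.
Divide row 1 by 6/5; eliminate column a from the other rows.
Row 4 update in column c: 19/5 − (18/5)·(-2) = 11.

11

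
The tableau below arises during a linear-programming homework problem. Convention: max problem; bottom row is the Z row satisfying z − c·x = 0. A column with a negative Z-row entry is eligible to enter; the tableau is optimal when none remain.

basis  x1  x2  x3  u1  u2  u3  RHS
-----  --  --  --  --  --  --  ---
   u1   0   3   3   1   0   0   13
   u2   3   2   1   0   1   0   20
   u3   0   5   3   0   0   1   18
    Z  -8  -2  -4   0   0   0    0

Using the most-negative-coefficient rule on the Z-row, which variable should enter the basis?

Negative Z-row entries: x1: -8, x2: -2, x3: -4.
The most negative is -8 in column x1, so x1 enters.

x1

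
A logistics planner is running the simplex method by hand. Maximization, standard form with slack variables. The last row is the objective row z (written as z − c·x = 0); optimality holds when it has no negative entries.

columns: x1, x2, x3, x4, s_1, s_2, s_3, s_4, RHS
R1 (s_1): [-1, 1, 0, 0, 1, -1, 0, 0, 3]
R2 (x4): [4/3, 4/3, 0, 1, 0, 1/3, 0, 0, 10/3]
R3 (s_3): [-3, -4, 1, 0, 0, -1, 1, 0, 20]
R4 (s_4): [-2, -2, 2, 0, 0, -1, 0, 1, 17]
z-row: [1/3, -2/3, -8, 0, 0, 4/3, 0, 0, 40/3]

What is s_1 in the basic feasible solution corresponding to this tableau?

s_1 is basic (row 1); its value is the RHS of that row, 3.

3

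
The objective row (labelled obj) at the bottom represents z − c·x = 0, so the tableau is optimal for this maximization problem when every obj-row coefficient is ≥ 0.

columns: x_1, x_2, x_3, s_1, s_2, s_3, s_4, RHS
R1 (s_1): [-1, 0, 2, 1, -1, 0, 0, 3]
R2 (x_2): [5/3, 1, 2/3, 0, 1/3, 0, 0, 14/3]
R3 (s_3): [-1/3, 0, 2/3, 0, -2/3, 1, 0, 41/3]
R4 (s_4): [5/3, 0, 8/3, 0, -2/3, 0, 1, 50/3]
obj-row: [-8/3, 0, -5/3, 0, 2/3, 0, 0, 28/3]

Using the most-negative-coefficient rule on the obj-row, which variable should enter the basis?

Negative obj-row entries: x_1: -8/3, x_3: -5/3.
The most negative is -8/3 in column x_1, so x_1 enters.

x_1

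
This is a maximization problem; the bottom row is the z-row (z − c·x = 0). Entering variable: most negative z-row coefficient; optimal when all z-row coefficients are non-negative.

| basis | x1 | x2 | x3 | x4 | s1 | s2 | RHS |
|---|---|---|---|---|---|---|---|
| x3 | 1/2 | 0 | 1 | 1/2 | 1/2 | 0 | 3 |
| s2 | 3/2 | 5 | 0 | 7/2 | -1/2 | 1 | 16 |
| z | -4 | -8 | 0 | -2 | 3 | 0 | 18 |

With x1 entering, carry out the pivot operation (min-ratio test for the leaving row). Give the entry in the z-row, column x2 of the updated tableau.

-8

Ratio test on column x1 — row 1: 3/(1/2) = 6; row 2: 16/(3/2) = 32/3. Minimum is 6 at row 1 (x3 leaves); pivot element 1/2.
Divide row 1 by 1/2; eliminate column x1 from the other rows.
z-row update in column x2: -8 − (-4)·0 = -8.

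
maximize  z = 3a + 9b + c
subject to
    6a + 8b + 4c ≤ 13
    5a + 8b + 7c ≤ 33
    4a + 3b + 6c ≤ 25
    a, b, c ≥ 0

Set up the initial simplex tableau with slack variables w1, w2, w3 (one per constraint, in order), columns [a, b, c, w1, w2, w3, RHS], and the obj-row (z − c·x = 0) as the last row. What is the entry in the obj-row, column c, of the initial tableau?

The obj-row carries the negated objective coefficients: the c entry is -1.

-1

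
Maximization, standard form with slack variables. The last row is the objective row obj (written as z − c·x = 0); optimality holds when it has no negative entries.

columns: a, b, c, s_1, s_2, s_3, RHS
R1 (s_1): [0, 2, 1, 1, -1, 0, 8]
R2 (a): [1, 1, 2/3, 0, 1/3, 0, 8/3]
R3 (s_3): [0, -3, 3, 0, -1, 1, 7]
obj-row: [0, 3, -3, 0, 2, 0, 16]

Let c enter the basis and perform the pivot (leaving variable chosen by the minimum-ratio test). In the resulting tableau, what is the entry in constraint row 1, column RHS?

17/3

Ratio test on column c — row 1: 8/1 = 8; row 2: (8/3)/(2/3) = 4; row 3: 7/3 = 7/3. Minimum is 7/3 at row 3 (s_3 leaves); pivot element 3.
Divide row 3 by 3; eliminate column c from the other rows.
Row 1 update in column RHS: 8 − 1·(7/3) = 17/3.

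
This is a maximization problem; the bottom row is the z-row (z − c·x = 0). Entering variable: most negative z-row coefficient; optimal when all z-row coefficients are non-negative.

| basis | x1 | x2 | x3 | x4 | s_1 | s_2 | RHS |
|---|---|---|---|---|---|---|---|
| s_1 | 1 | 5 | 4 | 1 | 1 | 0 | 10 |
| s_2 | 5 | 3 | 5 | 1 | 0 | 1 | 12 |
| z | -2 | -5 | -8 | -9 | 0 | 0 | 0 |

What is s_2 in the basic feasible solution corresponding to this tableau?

12

s_2 is basic (row 2); its value is the RHS of that row, 12.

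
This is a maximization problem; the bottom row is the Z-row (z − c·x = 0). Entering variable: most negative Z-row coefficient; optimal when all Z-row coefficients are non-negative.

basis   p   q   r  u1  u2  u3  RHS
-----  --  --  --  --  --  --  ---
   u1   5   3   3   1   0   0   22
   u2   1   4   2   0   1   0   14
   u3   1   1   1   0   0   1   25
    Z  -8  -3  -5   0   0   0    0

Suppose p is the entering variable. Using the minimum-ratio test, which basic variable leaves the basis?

u1

Column p entries and ratios — u1: 22/5 = 22/5; u2: 14/1 = 14; u3: 25/1 = 25.
Smallest ratio is 22/5 in the row of u1, so u1 leaves.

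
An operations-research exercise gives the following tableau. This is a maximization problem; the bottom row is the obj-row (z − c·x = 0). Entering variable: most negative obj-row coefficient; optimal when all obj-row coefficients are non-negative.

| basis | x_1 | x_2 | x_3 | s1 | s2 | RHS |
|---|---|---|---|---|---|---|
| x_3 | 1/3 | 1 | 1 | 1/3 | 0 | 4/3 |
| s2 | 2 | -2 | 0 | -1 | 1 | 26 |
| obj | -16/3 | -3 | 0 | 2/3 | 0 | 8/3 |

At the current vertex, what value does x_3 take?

4/3

x_3 is basic (row 1); its value is the RHS of that row, 4/3.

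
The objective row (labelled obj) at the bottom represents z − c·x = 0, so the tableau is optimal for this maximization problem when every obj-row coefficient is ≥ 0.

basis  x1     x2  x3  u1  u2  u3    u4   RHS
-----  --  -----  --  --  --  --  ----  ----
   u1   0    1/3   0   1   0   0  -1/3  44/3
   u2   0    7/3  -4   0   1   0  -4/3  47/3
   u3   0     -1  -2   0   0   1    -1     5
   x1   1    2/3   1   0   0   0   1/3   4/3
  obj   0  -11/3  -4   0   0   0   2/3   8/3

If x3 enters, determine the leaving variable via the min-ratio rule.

Column x3 entries and ratios — u1: 0 ≤ 0, skip; u2: -4 ≤ 0, skip; u3: -2 ≤ 0, skip; x1: (4/3)/1 = 4/3.
Smallest ratio is 4/3 in the row of x1, so x1 leaves.

x1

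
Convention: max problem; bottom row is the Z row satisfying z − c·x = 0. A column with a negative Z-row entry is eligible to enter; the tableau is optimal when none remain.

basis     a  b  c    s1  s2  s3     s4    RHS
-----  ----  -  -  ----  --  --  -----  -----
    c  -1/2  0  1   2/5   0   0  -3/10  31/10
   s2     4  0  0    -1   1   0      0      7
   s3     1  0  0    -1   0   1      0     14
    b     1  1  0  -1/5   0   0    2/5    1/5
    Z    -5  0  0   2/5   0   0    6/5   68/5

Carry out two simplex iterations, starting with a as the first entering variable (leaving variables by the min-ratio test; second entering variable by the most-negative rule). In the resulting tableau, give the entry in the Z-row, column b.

6

Ratio test on column a — row 1: entry -1/2 ≤ 0; row 2: 7/4 = 7/4; row 3: 14/1 = 14; row 4: (1/5)/1 = 1/5. Minimum is 1/5 at row 4 (b leaves); pivot element 1.
Divide row 4 by 1; eliminate column a from the other rows.
Second iteration: most negative Z-row entry is -3/5 in column s1, so s1 enters.
Ratio test on column s1 — row 1: (16/5)/(3/10) = 32/3; row 2: entry -1/5 ≤ 0; row 3: entry -4/5 ≤ 0; row 4: entry -1/5 ≤ 0. Minimum is 32/3 at row 1 (c leaves); pivot element 3/10.
Divide row 1 by 3/10; eliminate column s1 from the other rows.
After both pivots, the entry at the Z-row, column b is 6.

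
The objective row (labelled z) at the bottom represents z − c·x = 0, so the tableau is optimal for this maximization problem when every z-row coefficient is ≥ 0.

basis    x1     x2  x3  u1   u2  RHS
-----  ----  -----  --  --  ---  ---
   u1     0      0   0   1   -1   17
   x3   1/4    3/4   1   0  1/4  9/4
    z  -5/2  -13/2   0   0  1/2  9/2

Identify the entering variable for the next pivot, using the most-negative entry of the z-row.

Negative z-row entries: x1: -5/2, x2: -13/2.
The most negative is -13/2 in column x2, so x2 enters.

x2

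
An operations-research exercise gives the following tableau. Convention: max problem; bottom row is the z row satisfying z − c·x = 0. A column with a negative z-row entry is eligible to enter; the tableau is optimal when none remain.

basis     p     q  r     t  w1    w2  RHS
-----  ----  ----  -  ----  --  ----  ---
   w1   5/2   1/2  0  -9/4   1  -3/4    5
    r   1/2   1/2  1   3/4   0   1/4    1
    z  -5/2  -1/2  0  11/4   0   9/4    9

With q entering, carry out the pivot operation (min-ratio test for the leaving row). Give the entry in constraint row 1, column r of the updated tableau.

Ratio test on column q — row 1: 5/(1/2) = 10; row 2: 1/(1/2) = 2. Minimum is 2 at row 2 (r leaves); pivot element 1/2.
Divide row 2 by 1/2; eliminate column q from the other rows.
Row 1 update in column r: 0 − (1/2)·2 = -1.

-1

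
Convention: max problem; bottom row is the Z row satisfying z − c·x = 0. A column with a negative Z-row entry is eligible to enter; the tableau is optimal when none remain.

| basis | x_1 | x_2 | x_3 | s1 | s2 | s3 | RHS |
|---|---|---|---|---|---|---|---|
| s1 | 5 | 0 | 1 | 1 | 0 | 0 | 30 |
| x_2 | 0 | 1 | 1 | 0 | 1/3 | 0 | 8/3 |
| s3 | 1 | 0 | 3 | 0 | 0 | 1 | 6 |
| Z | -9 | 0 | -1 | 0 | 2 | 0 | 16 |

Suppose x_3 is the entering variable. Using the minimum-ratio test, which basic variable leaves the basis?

s3

Column x_3 entries and ratios — s1: 30/1 = 30; x_2: (8/3)/1 = 8/3; s3: 6/3 = 2.
Smallest ratio is 2 in the row of s3, so s3 leaves.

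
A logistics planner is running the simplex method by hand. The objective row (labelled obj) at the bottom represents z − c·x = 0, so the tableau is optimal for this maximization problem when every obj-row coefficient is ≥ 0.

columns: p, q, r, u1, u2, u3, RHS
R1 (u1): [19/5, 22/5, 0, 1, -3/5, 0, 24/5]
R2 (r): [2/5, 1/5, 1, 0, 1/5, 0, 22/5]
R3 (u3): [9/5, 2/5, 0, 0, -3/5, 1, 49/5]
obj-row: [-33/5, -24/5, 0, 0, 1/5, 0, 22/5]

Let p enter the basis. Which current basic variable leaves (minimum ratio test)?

Column p entries and ratios — u1: (24/5)/(19/5) = 24/19; r: (22/5)/(2/5) = 11; u3: (49/5)/(9/5) = 49/9.
Smallest ratio is 24/19 in the row of u1, so u1 leaves.

u1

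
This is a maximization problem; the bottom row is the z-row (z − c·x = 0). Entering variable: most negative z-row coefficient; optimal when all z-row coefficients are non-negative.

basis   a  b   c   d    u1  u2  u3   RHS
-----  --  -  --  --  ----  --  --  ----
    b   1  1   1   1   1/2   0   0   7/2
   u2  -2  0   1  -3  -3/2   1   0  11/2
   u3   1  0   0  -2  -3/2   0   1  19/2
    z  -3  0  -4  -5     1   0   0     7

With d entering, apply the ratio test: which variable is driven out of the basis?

Column d entries and ratios — b: (7/2)/1 = 7/2; u2: -3 ≤ 0, skip; u3: -2 ≤ 0, skip.
Smallest ratio is 7/2 in the row of b, so b leaves.

b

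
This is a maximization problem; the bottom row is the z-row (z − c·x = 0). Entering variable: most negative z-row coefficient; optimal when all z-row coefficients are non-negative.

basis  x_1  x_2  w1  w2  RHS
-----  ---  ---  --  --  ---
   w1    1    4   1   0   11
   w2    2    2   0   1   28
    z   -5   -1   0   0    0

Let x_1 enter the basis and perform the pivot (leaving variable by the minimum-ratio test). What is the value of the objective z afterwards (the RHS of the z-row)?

Ratio test on column x_1 — row 1: 11/1 = 11; row 2: 28/2 = 14. Minimum is 11 at row 1 (w1 leaves); pivot element 1.
Pivot on row 1; the z-row RHS becomes 0 − (-5)·11 = 55.

55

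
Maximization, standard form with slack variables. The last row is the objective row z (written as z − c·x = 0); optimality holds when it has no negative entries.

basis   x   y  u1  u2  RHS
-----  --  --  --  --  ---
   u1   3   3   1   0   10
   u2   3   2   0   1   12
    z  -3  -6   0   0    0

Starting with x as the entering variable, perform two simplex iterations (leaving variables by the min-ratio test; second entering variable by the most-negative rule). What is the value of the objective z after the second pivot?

Ratio test on column x — row 1: 10/3 = 10/3; row 2: 12/3 = 4. Minimum is 10/3 at row 1 (u1 leaves); pivot element 3.
Pivot on row 1; the z-row RHS becomes 0 − (-3)·(10/3) = 10.
Next entering variable (most negative z-row entry -3): y.
Ratio test on column y — row 1: (10/3)/1 = 10/3; row 2: entry -1 ≤ 0. Minimum is 10/3 at row 1 (x leaves); pivot element 1.
After the second pivot the z-row RHS is 10 − (-3)·(10/3) = 20.

20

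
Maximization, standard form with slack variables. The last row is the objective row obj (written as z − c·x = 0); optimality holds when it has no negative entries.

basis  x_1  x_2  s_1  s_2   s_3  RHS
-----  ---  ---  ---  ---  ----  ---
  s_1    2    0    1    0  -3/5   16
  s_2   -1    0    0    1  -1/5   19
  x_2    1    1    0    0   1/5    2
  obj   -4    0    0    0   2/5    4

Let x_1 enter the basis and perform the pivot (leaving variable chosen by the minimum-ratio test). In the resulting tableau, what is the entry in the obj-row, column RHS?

12

Ratio test on column x_1 — row 1: 16/2 = 8; row 2: entry -1 ≤ 0; row 3: 2/1 = 2. Minimum is 2 at row 3 (x_2 leaves); pivot element 1.
Divide row 3 by 1; eliminate column x_1 from the other rows.
obj-row update in column RHS: 4 − (-4)·2 = 12.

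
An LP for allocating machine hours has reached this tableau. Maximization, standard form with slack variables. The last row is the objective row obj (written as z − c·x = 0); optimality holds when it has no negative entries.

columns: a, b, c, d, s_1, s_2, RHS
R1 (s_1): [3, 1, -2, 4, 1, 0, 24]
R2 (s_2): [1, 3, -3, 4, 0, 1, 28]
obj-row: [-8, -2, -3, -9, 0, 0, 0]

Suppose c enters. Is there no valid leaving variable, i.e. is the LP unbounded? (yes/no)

Every constraint-row entry in column c is ≤ 0, so increasing c is unbounded.

yes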